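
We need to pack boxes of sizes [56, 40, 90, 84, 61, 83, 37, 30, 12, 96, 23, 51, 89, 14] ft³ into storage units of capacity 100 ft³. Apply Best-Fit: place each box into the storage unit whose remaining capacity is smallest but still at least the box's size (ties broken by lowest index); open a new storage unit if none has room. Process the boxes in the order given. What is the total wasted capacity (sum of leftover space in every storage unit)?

134

56 ft³ → storage unit 1 (remaining 44 ft³)
40 ft³ → storage unit 1 (remaining 4 ft³)
90 ft³ → storage unit 2 (remaining 10 ft³)
84 ft³ → storage unit 3 (remaining 16 ft³)
61 ft³ → storage unit 4 (remaining 39 ft³)
83 ft³ → storage unit 5 (remaining 17 ft³)
37 ft³ → storage unit 4 (remaining 2 ft³)
30 ft³ → storage unit 6 (remaining 70 ft³)
12 ft³ → storage unit 3 (remaining 4 ft³)
96 ft³ → storage unit 7 (remaining 4 ft³)
23 ft³ → storage unit 6 (remaining 47 ft³)
51 ft³ → storage unit 8 (remaining 49 ft³)
89 ft³ → storage unit 9 (remaining 11 ft³)
14 ft³ → storage unit 5 (remaining 3 ft³)
9 storage units × 100 ft³ = 900 ft³; used 766 ft³; unused 134 ft³.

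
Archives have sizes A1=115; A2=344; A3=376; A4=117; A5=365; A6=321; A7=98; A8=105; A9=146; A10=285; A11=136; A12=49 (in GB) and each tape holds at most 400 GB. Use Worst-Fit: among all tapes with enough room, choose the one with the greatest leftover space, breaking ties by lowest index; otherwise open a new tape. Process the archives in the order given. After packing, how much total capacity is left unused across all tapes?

343

Put A1 (115 GB) in tape 1; 285 GB remain.
Put A2 (344 GB) in tape 2; 56 GB remain.
Put A3 (376 GB) in tape 3; 24 GB remain.
Put A4 (117 GB) in tape 1; 168 GB remain.
Put A5 (365 GB) in tape 4; 35 GB remain.
Put A6 (321 GB) in tape 5; 79 GB remain.
Put A7 (98 GB) in tape 1; 70 GB remain.
Put A8 (105 GB) in tape 6; 295 GB remain.
Put A9 (146 GB) in tape 6; 149 GB remain.
Put A10 (285 GB) in tape 7; 115 GB remain.
Put A11 (136 GB) in tape 6; 13 GB remain.
Put A12 (49 GB) in tape 7; 66 GB remain.
7 tapes × 400 GB = 2800 GB; used 2457 GB; unused 343 GB.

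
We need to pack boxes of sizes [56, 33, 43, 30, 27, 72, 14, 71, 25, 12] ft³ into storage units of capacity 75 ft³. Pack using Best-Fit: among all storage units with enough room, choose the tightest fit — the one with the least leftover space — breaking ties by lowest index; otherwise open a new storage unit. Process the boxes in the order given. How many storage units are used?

Put 56 ft³ in storage unit 1; 19 ft³ remain.
Put 33 ft³ in storage unit 2; 42 ft³ remain.
Put 43 ft³ in storage unit 3; 32 ft³ remain.
Put 30 ft³ in storage unit 3; 2 ft³ remain.
Put 27 ft³ in storage unit 2; 15 ft³ remain.
Put 72 ft³ in storage unit 4; 3 ft³ remain.
Put 14 ft³ in storage unit 2; 1 ft³ remain.
Put 71 ft³ in storage unit 5; 4 ft³ remain.
Put 25 ft³ in storage unit 6; 50 ft³ remain.
Put 12 ft³ in storage unit 1; 7 ft³ remain.

6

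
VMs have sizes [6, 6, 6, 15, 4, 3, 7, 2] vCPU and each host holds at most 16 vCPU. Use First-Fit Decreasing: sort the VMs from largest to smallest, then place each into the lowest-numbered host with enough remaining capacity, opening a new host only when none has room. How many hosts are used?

4

Sorted descending: 15, 7, 6, 6, 6, 4, 3, 2.
Put 15 vCPU in host 1; 1 vCPU remain.
Put 7 vCPU in host 2; 9 vCPU remain.
Put 6 vCPU in host 2; 3 vCPU remain.
Put 6 vCPU in host 3; 10 vCPU remain.
Put 6 vCPU in host 3; 4 vCPU remain.
Put 4 vCPU in host 3; 0 vCPU remain.
Put 3 vCPU in host 2; 0 vCPU remain.
Put 2 vCPU in host 4; 14 vCPU remain.
Final hosts: [15] [7,6,3] [6,6,4] [2].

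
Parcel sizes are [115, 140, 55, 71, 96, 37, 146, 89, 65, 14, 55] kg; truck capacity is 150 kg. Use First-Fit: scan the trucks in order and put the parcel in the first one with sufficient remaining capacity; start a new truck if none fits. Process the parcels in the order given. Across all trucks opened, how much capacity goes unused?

Put 115 kg in truck 1; 35 kg remain.
Put 140 kg in truck 2; 10 kg remain.
Put 55 kg in truck 3; 95 kg remain.
Put 71 kg in truck 3; 24 kg remain.
Put 96 kg in truck 4; 54 kg remain.
Put 37 kg in truck 4; 17 kg remain.
Put 146 kg in truck 5; 4 kg remain.
Put 89 kg in truck 6; 61 kg remain.
Put 65 kg in truck 7; 85 kg remain.
Put 14 kg in truck 1; 21 kg remain.
Put 55 kg in truck 6; 6 kg remain.
7 trucks × 150 kg = 1050 kg; used 883 kg; unused 167 kg.

167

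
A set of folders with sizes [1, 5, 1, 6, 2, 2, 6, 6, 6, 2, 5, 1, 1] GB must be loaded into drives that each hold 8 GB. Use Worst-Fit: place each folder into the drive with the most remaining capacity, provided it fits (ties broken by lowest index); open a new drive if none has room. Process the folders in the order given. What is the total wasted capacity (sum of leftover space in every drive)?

Put 1 GB in drive 1; 7 GB remain.
Put 5 GB in drive 1; 2 GB remain.
Put 1 GB in drive 1; 1 GB remain.
Put 6 GB in drive 2; 2 GB remain.
Put 2 GB in drive 2; 0 GB remain.
Put 2 GB in drive 3; 6 GB remain.
Put 6 GB in drive 3; 0 GB remain.
Put 6 GB in drive 4; 2 GB remain.
Put 6 GB in drive 5; 2 GB remain.
Put 2 GB in drive 4; 0 GB remain.
Put 5 GB in drive 6; 3 GB remain.
Put 1 GB in drive 6; 2 GB remain.
Put 1 GB in drive 5; 1 GB remain.
6 drives × 8 GB = 48 GB; used 44 GB; unused 4 GB.

4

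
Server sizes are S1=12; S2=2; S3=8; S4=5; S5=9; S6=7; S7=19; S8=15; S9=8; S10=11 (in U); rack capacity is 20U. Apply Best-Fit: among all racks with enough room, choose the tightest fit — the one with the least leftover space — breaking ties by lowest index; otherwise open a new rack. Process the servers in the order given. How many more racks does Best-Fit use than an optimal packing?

Best-Fit: [12,2,5] [8,9] [7,8] [19] [15] [11] → 6 racks.
Total size 96U; any packing needs at least ⌈96/20⌉ = 5 racks.
An optimal packing achieves that bound: [19] [15,5] [12,8] [11,9] [8,7,2] → 5 racks.
Excess: 6 − 5 = 1.

1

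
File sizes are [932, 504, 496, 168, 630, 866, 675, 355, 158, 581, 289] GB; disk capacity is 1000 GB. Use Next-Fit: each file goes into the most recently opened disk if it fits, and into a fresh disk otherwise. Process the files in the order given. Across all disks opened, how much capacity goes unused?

Put 932 GB in disk 1; 68 GB remain.
Put 504 GB in disk 2; 496 GB remain.
Put 496 GB in disk 2; 0 GB remain.
Put 168 GB in disk 3; 832 GB remain.
Put 630 GB in disk 3; 202 GB remain.
Put 866 GB in disk 4; 134 GB remain.
Put 675 GB in disk 5; 325 GB remain.
Put 355 GB in disk 6; 645 GB remain.
Put 158 GB in disk 6; 487 GB remain.
Put 581 GB in disk 7; 419 GB remain.
Put 289 GB in disk 7; 130 GB remain.
7 disks × 1000 GB = 7000 GB; used 5654 GB; unused 1346 GB.

1346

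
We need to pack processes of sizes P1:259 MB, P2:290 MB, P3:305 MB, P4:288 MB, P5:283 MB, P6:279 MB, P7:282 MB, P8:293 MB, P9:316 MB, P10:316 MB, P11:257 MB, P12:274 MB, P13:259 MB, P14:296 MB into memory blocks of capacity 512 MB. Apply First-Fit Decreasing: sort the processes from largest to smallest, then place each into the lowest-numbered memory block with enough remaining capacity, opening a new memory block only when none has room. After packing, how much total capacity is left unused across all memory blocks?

Sorted descending: 316, 316, 305, 296, 293, 290, 288, 283, 282, 279, 274, 259, 259, 257.
memory block 1: place 316 MB, 196 MB left
memory block 2: place 316 MB, 196 MB left
memory block 3: place 305 MB, 207 MB left
memory block 4: place 296 MB, 216 MB left
memory block 5: place 293 MB, 219 MB left
memory block 6: place 290 MB, 222 MB left
memory block 7: place 288 MB, 224 MB left
memory block 8: place 283 MB, 229 MB left
memory block 9: place 282 MB, 230 MB left
memory block 10: place 279 MB, 233 MB left
memory block 11: place 274 MB, 238 MB left
memory block 12: place 259 MB, 253 MB left
memory block 13: place 259 MB, 253 MB left
memory block 14: place 257 MB, 255 MB left
14 memory blocks × 512 MB = 7168 MB; used 3997 MB; unused 3171 MB.

3171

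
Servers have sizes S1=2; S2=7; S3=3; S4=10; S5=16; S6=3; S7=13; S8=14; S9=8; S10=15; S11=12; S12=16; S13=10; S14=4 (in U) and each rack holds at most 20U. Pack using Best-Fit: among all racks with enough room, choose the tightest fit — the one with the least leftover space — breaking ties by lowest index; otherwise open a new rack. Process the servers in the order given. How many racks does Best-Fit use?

8 racks

S1 (2U) → rack 1 (remaining 18U)
S2 (7U) → rack 1 (remaining 11U)
S3 (3U) → rack 1 (remaining 8U)
S4 (10U) → rack 2 (remaining 10U)
S5 (16U) → rack 3 (remaining 4U)
S6 (3U) → rack 3 (remaining 1U)
S7 (13U) → rack 4 (remaining 7U)
S8 (14U) → rack 5 (remaining 6U)
S9 (8U) → rack 1 (remaining 0U)
S10 (15U) → rack 6 (remaining 5U)
S11 (12U) → rack 7 (remaining 8U)
S12 (16U) → rack 8 (remaining 4U)
S13 (10U) → rack 2 (remaining 0U)
S14 (4U) → rack 8 (remaining 0U)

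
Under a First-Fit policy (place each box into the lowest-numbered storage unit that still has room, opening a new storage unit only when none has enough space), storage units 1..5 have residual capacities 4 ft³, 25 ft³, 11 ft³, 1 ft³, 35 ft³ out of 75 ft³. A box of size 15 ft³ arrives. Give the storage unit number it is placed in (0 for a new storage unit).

2

Storage units with room: storage unit 2 (25 ft³), storage unit 5 (35 ft³).
The first with room is storage unit 2.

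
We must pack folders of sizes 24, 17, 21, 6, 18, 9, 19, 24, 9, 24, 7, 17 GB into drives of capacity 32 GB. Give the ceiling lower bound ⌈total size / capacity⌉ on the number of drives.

Total size = 24 + 17 + 21 + 6 + 18 + 9 + 19 + 24 + 9 + 24 + 7 + 17 = 195 GB.
⌈195 / 32⌉ = 7.

7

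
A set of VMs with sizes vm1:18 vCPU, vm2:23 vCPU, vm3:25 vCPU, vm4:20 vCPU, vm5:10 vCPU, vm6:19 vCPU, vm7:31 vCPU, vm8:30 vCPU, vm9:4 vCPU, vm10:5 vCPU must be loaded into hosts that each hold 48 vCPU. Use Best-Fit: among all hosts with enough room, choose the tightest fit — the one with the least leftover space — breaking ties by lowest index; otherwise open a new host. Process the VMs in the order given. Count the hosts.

host 1: place vm1 (18 vCPU), 30 vCPU left
host 1: place vm2 (23 vCPU), 7 vCPU left
host 2: place vm3 (25 vCPU), 23 vCPU left
host 2: place vm4 (20 vCPU), 3 vCPU left
host 3: place vm5 (10 vCPU), 38 vCPU left
host 3: place vm6 (19 vCPU), 19 vCPU left
host 4: place vm7 (31 vCPU), 17 vCPU left
host 5: place vm8 (30 vCPU), 18 vCPU left
host 1: place vm9 (4 vCPU), 3 vCPU left
host 4: place vm10 (5 vCPU), 12 vCPU left
Final hosts: [18,23,4] [25,20] [10,19] [31,5] [30].

5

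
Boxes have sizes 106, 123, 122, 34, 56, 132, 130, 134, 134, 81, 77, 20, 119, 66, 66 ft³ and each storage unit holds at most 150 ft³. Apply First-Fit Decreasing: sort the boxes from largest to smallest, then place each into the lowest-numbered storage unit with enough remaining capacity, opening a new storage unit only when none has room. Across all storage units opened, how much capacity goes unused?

250

Sorted descending: 134, 134, 132, 130, 123, 122, 119, 106, 81, 77, 66, 66, 56, 34, 20.
Put 134 ft³ in storage unit 1; 16 ft³ remain.
Put 134 ft³ in storage unit 2; 16 ft³ remain.
Put 132 ft³ in storage unit 3; 18 ft³ remain.
Put 130 ft³ in storage unit 4; 20 ft³ remain.
Put 123 ft³ in storage unit 5; 27 ft³ remain.
Put 122 ft³ in storage unit 6; 28 ft³ remain.
Put 119 ft³ in storage unit 7; 31 ft³ remain.
Put 106 ft³ in storage unit 8; 44 ft³ remain.
Put 81 ft³ in storage unit 9; 69 ft³ remain.
Put 77 ft³ in storage unit 10; 73 ft³ remain.
Put 66 ft³ in storage unit 9; 3 ft³ remain.
Put 66 ft³ in storage unit 10; 7 ft³ remain.
Put 56 ft³ in storage unit 11; 94 ft³ remain.
Put 34 ft³ in storage unit 8; 10 ft³ remain.
Put 20 ft³ in storage unit 4; 0 ft³ remain.
11 storage units × 150 ft³ = 1650 ft³; used 1400 ft³; unused 250 ft³.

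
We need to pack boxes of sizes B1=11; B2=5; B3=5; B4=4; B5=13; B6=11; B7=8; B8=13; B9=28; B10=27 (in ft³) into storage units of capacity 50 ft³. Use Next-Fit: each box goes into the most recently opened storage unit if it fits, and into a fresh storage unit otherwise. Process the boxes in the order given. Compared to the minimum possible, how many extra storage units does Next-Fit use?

Next-Fit: [11,5,5,4,13,11] [8,13,28] [27] → 3 storage units.
Total size 125 ft³; any packing needs at least ⌈125/50⌉ = 3 storage units.
So 3 is already optimal.

0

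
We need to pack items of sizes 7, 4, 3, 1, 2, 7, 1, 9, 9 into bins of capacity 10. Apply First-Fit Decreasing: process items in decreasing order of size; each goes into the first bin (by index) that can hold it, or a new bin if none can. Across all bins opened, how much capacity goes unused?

Sorted descending: 9, 9, 7, 7, 4, 3, 2, 1, 1.
9 → bin 1 (remaining 1)
9 → bin 2 (remaining 1)
7 → bin 3 (remaining 3)
7 → bin 4 (remaining 3)
4 → bin 5 (remaining 6)
3 → bin 3 (remaining 0)
2 → bin 4 (remaining 1)
1 → bin 1 (remaining 0)
1 → bin 2 (remaining 0)
5 bins × 10 = 50; used 43; unused 7.

7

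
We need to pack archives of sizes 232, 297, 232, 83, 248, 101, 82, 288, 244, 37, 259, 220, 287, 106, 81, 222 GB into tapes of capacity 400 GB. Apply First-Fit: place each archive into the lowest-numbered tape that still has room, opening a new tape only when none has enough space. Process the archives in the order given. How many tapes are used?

10

232 GB → tape 1 (remaining 168 GB)
297 GB → tape 2 (remaining 103 GB)
232 GB → tape 3 (remaining 168 GB)
83 GB → tape 1 (remaining 85 GB)
248 GB → tape 4 (remaining 152 GB)
101 GB → tape 2 (remaining 2 GB)
82 GB → tape 1 (remaining 3 GB)
288 GB → tape 5 (remaining 112 GB)
244 GB → tape 6 (remaining 156 GB)
37 GB → tape 3 (remaining 131 GB)
259 GB → tape 7 (remaining 141 GB)
220 GB → tape 8 (remaining 180 GB)
287 GB → tape 9 (remaining 113 GB)
106 GB → tape 3 (remaining 25 GB)
81 GB → tape 4 (remaining 71 GB)
222 GB → tape 10 (remaining 178 GB)
Final tapes: [232,83,82] [297,101] [232,37,106] [248,81] [288] [244] [259] [220] [287] [222].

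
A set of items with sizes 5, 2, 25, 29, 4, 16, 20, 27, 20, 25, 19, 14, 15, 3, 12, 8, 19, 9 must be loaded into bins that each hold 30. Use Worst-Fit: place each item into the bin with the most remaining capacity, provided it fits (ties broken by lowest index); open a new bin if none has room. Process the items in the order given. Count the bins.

11 bins

5 → bin 1 (remaining 25)
2 → bin 1 (remaining 23)
25 → bin 2 (remaining 5)
29 → bin 3 (remaining 1)
4 → bin 1 (remaining 19)
16 → bin 1 (remaining 3)
20 → bin 4 (remaining 10)
27 → bin 5 (remaining 3)
20 → bin 6 (remaining 10)
25 → bin 7 (remaining 5)
19 → bin 8 (remaining 11)
14 → bin 9 (remaining 16)
15 → bin 9 (remaining 1)
3 → bin 8 (remaining 8)
12 → bin 10 (remaining 18)
8 → bin 10 (remaining 10)
19 → bin 11 (remaining 11)
9 → bin 11 (remaining 2)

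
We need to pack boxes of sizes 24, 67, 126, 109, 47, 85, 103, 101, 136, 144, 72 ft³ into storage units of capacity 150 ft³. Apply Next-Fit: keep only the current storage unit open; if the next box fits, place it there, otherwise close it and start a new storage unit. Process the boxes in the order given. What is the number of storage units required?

9

Put 24 ft³ in storage unit 1; 126 ft³ remain.
Put 67 ft³ in storage unit 1; 59 ft³ remain.
Put 126 ft³ in storage unit 2; 24 ft³ remain.
Put 109 ft³ in storage unit 3; 41 ft³ remain.
Put 47 ft³ in storage unit 4; 103 ft³ remain.
Put 85 ft³ in storage unit 4; 18 ft³ remain.
Put 103 ft³ in storage unit 5; 47 ft³ remain.
Put 101 ft³ in storage unit 6; 49 ft³ remain.
Put 136 ft³ in storage unit 7; 14 ft³ remain.
Put 144 ft³ in storage unit 8; 6 ft³ remain.
Put 72 ft³ in storage unit 9; 78 ft³ remain.
Final storage units: [24,67] [126] [109] [47,85] [103] [101] [136] [144] [72].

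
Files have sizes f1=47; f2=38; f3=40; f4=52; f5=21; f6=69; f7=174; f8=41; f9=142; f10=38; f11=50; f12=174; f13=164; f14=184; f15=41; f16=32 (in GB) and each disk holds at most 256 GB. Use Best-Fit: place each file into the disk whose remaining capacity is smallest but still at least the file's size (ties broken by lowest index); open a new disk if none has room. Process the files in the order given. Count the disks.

f1 (47 GB) → disk 1 (remaining 209 GB)
f2 (38 GB) → disk 1 (remaining 171 GB)
f3 (40 GB) → disk 1 (remaining 131 GB)
f4 (52 GB) → disk 1 (remaining 79 GB)
f5 (21 GB) → disk 1 (remaining 58 GB)
f6 (69 GB) → disk 2 (remaining 187 GB)
f7 (174 GB) → disk 2 (remaining 13 GB)
f8 (41 GB) → disk 1 (remaining 17 GB)
f9 (142 GB) → disk 3 (remaining 114 GB)
f10 (38 GB) → disk 3 (remaining 76 GB)
f11 (50 GB) → disk 3 (remaining 26 GB)
f12 (174 GB) → disk 4 (remaining 82 GB)
f13 (164 GB) → disk 5 (remaining 92 GB)
f14 (184 GB) → disk 6 (remaining 72 GB)
f15 (41 GB) → disk 6 (remaining 31 GB)
f16 (32 GB) → disk 4 (remaining 50 GB)

6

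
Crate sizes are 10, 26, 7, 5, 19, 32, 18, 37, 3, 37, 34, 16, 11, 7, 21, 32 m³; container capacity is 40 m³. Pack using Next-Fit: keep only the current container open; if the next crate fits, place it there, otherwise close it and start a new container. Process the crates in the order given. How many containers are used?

10 m³ → container 1 (remaining 30 m³)
26 m³ → container 1 (remaining 4 m³)
7 m³ → container 2 (remaining 33 m³)
5 m³ → container 2 (remaining 28 m³)
19 m³ → container 2 (remaining 9 m³)
32 m³ → container 3 (remaining 8 m³)
18 m³ → container 4 (remaining 22 m³)
37 m³ → container 5 (remaining 3 m³)
3 m³ → container 5 (remaining 0 m³)
37 m³ → container 6 (remaining 3 m³)
34 m³ → container 7 (remaining 6 m³)
16 m³ → container 8 (remaining 24 m³)
11 m³ → container 8 (remaining 13 m³)
7 m³ → container 8 (remaining 6 m³)
21 m³ → container 9 (remaining 19 m³)
32 m³ → container 10 (remaining 8 m³)
Final containers: [10,26] [7,5,19] [32] [18] [37,3] [37] [34] [16,11,7] [21] [32].

10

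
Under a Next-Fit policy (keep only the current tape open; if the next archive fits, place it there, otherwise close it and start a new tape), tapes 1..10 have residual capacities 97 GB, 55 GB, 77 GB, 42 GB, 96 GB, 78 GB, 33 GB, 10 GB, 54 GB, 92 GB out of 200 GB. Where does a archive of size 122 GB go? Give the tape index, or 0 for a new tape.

0

Next-Fit only looks at tape 10, which has 92 GB free.
122 GB does not fit, so a new tape is opened.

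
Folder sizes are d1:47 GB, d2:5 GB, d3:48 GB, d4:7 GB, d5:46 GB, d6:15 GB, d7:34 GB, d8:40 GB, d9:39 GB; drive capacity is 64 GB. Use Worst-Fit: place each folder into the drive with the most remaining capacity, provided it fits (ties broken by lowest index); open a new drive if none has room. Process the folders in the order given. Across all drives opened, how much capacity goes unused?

103

Put d1 (47 GB) in drive 1; 17 GB remain.
Put d2 (5 GB) in drive 1; 12 GB remain.
Put d3 (48 GB) in drive 2; 16 GB remain.
Put d4 (7 GB) in drive 2; 9 GB remain.
Put d5 (46 GB) in drive 3; 18 GB remain.
Put d6 (15 GB) in drive 3; 3 GB remain.
Put d7 (34 GB) in drive 4; 30 GB remain.
Put d8 (40 GB) in drive 5; 24 GB remain.
Put d9 (39 GB) in drive 6; 25 GB remain.
6 drives × 64 GB = 384 GB; used 281 GB; unused 103 GB.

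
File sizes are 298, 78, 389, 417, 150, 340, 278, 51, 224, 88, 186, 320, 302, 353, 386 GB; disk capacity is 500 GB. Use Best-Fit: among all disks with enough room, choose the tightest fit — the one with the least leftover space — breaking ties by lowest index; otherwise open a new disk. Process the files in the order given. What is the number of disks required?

Put 298 GB in disk 1; 202 GB remain.
Put 78 GB in disk 1; 124 GB remain.
Put 389 GB in disk 2; 111 GB remain.
Put 417 GB in disk 3; 83 GB remain.
Put 150 GB in disk 4; 350 GB remain.
Put 340 GB in disk 4; 10 GB remain.
Put 278 GB in disk 5; 222 GB remain.
Put 51 GB in disk 3; 32 GB remain.
Put 224 GB in disk 6; 276 GB remain.
Put 88 GB in disk 2; 23 GB remain.
Put 186 GB in disk 5; 36 GB remain.
Put 320 GB in disk 7; 180 GB remain.
Put 302 GB in disk 8; 198 GB remain.
Put 353 GB in disk 9; 147 GB remain.
Put 386 GB in disk 10; 114 GB remain.
Final disks: [298,78] [389,88] [417,51] [150,340] [278,186] [224] [320] [302] [353] [386].

10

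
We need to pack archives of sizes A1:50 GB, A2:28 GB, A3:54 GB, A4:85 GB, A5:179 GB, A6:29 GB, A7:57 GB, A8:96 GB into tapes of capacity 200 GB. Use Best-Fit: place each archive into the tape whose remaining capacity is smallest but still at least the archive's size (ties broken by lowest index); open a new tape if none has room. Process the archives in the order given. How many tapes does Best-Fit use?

Put A1 (50 GB) in tape 1; 150 GB remain.
Put A2 (28 GB) in tape 1; 122 GB remain.
Put A3 (54 GB) in tape 1; 68 GB remain.
Put A4 (85 GB) in tape 2; 115 GB remain.
Put A5 (179 GB) in tape 3; 21 GB remain.
Put A6 (29 GB) in tape 1; 39 GB remain.
Put A7 (57 GB) in tape 2; 58 GB remain.
Put A8 (96 GB) in tape 4; 104 GB remain.

4 tapes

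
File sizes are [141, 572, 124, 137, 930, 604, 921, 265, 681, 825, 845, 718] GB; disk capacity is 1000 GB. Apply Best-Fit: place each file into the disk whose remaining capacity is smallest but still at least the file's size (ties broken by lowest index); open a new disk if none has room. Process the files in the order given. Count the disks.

8

141 GB → disk 1 (remaining 859 GB)
572 GB → disk 1 (remaining 287 GB)
124 GB → disk 1 (remaining 163 GB)
137 GB → disk 1 (remaining 26 GB)
930 GB → disk 2 (remaining 70 GB)
604 GB → disk 3 (remaining 396 GB)
921 GB → disk 4 (remaining 79 GB)
265 GB → disk 3 (remaining 131 GB)
681 GB → disk 5 (remaining 319 GB)
825 GB → disk 6 (remaining 175 GB)
845 GB → disk 7 (remaining 155 GB)
718 GB → disk 8 (remaining 282 GB)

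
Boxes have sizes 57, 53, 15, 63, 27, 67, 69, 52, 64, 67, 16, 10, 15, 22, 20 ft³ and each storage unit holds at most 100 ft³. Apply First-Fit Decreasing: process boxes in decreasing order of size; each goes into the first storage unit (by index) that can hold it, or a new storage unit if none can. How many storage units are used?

Sorted descending: 69, 67, 67, 64, 63, 57, 53, 52, 27, 22, 20, 16, 15, 15, 10.
Put 69 ft³ in storage unit 1; 31 ft³ remain.
Put 67 ft³ in storage unit 2; 33 ft³ remain.
Put 67 ft³ in storage unit 3; 33 ft³ remain.
Put 64 ft³ in storage unit 4; 36 ft³ remain.
Put 63 ft³ in storage unit 5; 37 ft³ remain.
Put 57 ft³ in storage unit 6; 43 ft³ remain.
Put 53 ft³ in storage unit 7; 47 ft³ remain.
Put 52 ft³ in storage unit 8; 48 ft³ remain.
Put 27 ft³ in storage unit 1; 4 ft³ remain.
Put 22 ft³ in storage unit 2; 11 ft³ remain.
Put 20 ft³ in storage unit 3; 13 ft³ remain.
Put 16 ft³ in storage unit 4; 20 ft³ remain.
Put 15 ft³ in storage unit 4; 5 ft³ remain.
Put 15 ft³ in storage unit 5; 22 ft³ remain.
Put 10 ft³ in storage unit 2; 1 ft³ remain.
Final storage units: [69,27] [67,22,10] [67,20] [64,16,15] [63,15] [57] [53] [52].

8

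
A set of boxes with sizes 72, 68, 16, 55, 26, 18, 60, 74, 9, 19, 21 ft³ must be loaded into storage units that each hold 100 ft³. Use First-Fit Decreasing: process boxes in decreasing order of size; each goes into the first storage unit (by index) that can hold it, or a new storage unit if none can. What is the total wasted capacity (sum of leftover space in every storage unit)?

62

Sorted descending: 74, 72, 68, 60, 55, 26, 21, 19, 18, 16, 9.
storage unit 1: place 74 ft³, 26 ft³ left
storage unit 2: place 72 ft³, 28 ft³ left
storage unit 3: place 68 ft³, 32 ft³ left
storage unit 4: place 60 ft³, 40 ft³ left
storage unit 5: place 55 ft³, 45 ft³ left
storage unit 1: place 26 ft³, 0 ft³ left
storage unit 2: place 21 ft³, 7 ft³ left
storage unit 3: place 19 ft³, 13 ft³ left
storage unit 4: place 18 ft³, 22 ft³ left
storage unit 4: place 16 ft³, 6 ft³ left
storage unit 3: place 9 ft³, 4 ft³ left
5 storage units × 100 ft³ = 500 ft³; used 438 ft³; unused 62 ft³.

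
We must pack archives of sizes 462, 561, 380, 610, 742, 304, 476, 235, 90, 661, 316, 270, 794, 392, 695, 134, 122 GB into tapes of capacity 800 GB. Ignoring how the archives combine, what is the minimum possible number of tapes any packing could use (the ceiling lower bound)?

Total size = 462 + 561 + 380 + 610 + 742 + 304 + 476 + 235 + 90 + 661 + 316 + 270 + 794 + 392 + 695 + 134 + 122 = 7244 GB.
⌈7244 / 800⌉ = 10.

10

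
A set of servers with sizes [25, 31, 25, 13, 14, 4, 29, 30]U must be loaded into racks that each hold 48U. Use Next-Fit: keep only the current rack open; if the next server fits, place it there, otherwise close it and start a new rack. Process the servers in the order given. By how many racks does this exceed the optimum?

0

Next-Fit: [25] [31] [25,13] [14,4,29] [30] → 5 racks.
5 servers exceed 24U (half the capacity), and no two of those can share a rack, so at least 5 racks are needed.
So 5 is already optimal.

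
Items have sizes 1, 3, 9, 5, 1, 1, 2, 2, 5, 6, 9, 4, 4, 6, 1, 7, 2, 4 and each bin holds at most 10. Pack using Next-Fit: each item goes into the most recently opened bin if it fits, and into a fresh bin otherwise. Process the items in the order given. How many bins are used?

Put 1 in bin 1; 9 remain.
Put 3 in bin 1; 6 remain.
Put 9 in bin 2; 1 remain.
Put 5 in bin 3; 5 remain.
Put 1 in bin 3; 4 remain.
Put 1 in bin 3; 3 remain.
Put 2 in bin 3; 1 remain.
Put 2 in bin 4; 8 remain.
Put 5 in bin 4; 3 remain.
Put 6 in bin 5; 4 remain.
Put 9 in bin 6; 1 remain.
Put 4 in bin 7; 6 remain.
Put 4 in bin 7; 2 remain.
Put 6 in bin 8; 4 remain.
Put 1 in bin 8; 3 remain.
Put 7 in bin 9; 3 remain.
Put 2 in bin 9; 1 remain.
Put 4 in bin 10; 6 remain.

10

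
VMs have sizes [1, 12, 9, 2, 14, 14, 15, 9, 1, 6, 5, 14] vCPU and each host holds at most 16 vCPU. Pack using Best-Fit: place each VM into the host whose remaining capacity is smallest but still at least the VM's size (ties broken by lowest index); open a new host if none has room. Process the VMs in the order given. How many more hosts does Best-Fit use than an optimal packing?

0

Best-Fit: [1,12,2,1] [9,6] [14] [14] [15] [9,5] [14] → 7 hosts.
Total size 102 vCPU; any packing needs at least ⌈102/16⌉ = 7 hosts.
So 7 is already optimal.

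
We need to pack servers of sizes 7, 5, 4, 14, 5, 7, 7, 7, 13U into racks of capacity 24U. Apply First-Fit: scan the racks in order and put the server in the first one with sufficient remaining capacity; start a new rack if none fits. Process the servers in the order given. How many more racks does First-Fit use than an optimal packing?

First-Fit: [7,5,4,5] [14,7] [7,7] [13] → 4 racks.
Total size 69U; any packing needs at least ⌈69/24⌉ = 3 racks.
An optimal packing achieves that bound: [14,7] [13,7,4] [7,7,5,5] → 3 racks.
Excess: 4 − 3 = 1.

1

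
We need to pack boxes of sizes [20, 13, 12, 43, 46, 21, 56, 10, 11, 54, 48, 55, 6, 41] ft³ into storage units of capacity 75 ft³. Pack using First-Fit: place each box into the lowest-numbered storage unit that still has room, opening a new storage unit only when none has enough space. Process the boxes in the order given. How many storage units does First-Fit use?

8

Put 20 ft³ in storage unit 1; 55 ft³ remain.
Put 13 ft³ in storage unit 1; 42 ft³ remain.
Put 12 ft³ in storage unit 1; 30 ft³ remain.
Put 43 ft³ in storage unit 2; 32 ft³ remain.
Put 46 ft³ in storage unit 3; 29 ft³ remain.
Put 21 ft³ in storage unit 1; 9 ft³ remain.
Put 56 ft³ in storage unit 4; 19 ft³ remain.
Put 10 ft³ in storage unit 2; 22 ft³ remain.
Put 11 ft³ in storage unit 2; 11 ft³ remain.
Put 54 ft³ in storage unit 5; 21 ft³ remain.
Put 48 ft³ in storage unit 6; 27 ft³ remain.
Put 55 ft³ in storage unit 7; 20 ft³ remain.
Put 6 ft³ in storage unit 1; 3 ft³ remain.
Put 41 ft³ in storage unit 8; 34 ft³ remain.
Final storage units: [20,13,12,21,6] [43,10,11] [46] [56] [54] [48] [55] [41].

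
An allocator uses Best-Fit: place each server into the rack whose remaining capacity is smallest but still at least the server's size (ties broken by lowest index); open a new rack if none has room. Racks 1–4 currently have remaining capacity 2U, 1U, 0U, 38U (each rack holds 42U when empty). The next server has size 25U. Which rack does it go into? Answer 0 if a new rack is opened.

4

Racks with room: rack 4 (38U).
Tightest fit is rack 4 with 38U free.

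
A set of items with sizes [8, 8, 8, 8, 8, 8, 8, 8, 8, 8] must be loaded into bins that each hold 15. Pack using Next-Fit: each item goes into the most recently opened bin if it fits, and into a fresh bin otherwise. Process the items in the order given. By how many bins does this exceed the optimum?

Next-Fit: [8] [8] [8] [8] [8] [8] [8] [8] [8] [8] → 10 bins.
10 items exceed 7.5 (half the capacity), and no two of those can share a bin, so at least 10 bins are needed.
So 10 is already optimal.

0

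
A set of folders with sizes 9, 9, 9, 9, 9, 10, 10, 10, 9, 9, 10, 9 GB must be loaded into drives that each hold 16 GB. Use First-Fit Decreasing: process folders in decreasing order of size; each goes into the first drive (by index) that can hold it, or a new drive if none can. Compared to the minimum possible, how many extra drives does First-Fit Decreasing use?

0

First-Fit Decreasing: [10] [10] [10] [10] [9] [9] [9] [9] [9] [9] [9] [9] → 12 drives.
12 folders exceed 8 GB (half the capacity), and no two of those can share a drive, so at least 12 drives are needed.
So 12 is already optimal.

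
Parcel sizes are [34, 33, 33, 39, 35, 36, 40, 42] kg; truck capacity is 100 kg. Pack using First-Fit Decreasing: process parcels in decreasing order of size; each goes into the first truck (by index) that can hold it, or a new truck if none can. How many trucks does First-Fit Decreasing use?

4

Sorted descending: 42, 40, 39, 36, 35, 34, 33, 33.
truck 1: place 42 kg, 58 kg left
truck 1: place 40 kg, 18 kg left
truck 2: place 39 kg, 61 kg left
truck 2: place 36 kg, 25 kg left
truck 3: place 35 kg, 65 kg left
truck 3: place 34 kg, 31 kg left
truck 4: place 33 kg, 67 kg left
truck 4: place 33 kg, 34 kg left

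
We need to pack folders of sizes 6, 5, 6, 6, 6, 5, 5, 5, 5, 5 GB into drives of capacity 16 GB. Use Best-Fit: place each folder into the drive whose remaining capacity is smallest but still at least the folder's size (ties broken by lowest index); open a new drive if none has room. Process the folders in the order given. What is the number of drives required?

4

drive 1: place 6 GB, 10 GB left
drive 1: place 5 GB, 5 GB left
drive 2: place 6 GB, 10 GB left
drive 2: place 6 GB, 4 GB left
drive 3: place 6 GB, 10 GB left
drive 1: place 5 GB, 0 GB left
drive 3: place 5 GB, 5 GB left
drive 3: place 5 GB, 0 GB left
drive 4: place 5 GB, 11 GB left
drive 4: place 5 GB, 6 GB left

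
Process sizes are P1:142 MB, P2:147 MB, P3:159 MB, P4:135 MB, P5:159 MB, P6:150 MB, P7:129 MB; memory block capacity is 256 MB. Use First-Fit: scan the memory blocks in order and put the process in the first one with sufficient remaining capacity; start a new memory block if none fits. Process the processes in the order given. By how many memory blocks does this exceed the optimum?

0

First-Fit: [142] [147] [159] [135] [159] [150] [129] → 7 memory blocks.
7 processes exceed 128 MB (half the capacity), and no two of those can share a memory block, so at least 7 memory blocks are needed.
So 7 is already optimal.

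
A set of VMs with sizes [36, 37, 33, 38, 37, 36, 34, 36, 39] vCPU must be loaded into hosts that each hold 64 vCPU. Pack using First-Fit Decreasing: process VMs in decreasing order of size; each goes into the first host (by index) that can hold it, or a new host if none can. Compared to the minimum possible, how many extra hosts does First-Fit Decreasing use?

0

First-Fit Decreasing: [39] [38] [37] [37] [36] [36] [36] [34] [33] → 9 hosts.
9 VMs exceed 32 vCPU (half the capacity), and no two of those can share a host, so at least 9 hosts are needed.
So 9 is already optimal.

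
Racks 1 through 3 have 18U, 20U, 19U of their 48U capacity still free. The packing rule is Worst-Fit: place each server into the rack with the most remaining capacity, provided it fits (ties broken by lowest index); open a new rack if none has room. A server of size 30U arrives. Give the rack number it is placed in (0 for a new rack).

No rack has ≥ 30U free, so a new rack is opened.

0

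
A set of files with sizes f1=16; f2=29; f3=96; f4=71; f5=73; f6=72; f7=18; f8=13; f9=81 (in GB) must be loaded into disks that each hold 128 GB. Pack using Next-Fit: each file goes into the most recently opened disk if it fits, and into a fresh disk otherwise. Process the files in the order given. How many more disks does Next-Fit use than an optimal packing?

1

Next-Fit: [16,29] [96] [71] [73] [72,18,13] [81] → 6 disks.
5 files exceed 64 GB (half the capacity), and no two of those can share a disk, so at least 5 disks are needed.
An optimal packing achieves that bound: [96,29] [81,18,16,13] [73] [72] [71] → 5 disks.
Excess: 6 − 5 = 1.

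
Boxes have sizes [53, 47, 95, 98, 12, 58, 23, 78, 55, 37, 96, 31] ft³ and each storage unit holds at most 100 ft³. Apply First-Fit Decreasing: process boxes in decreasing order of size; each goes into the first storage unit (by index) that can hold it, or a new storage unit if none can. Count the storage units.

Sorted descending: 98, 96, 95, 78, 58, 55, 53, 47, 37, 31, 23, 12.
98 ft³ → storage unit 1 (remaining 2 ft³)
96 ft³ → storage unit 2 (remaining 4 ft³)
95 ft³ → storage unit 3 (remaining 5 ft³)
78 ft³ → storage unit 4 (remaining 22 ft³)
58 ft³ → storage unit 5 (remaining 42 ft³)
55 ft³ → storage unit 6 (remaining 45 ft³)
53 ft³ → storage unit 7 (remaining 47 ft³)
47 ft³ → storage unit 7 (remaining 0 ft³)
37 ft³ → storage unit 5 (remaining 5 ft³)
31 ft³ → storage unit 6 (remaining 14 ft³)
23 ft³ → storage unit 8 (remaining 77 ft³)
12 ft³ → storage unit 4 (remaining 10 ft³)
Final storage units: [98] [96] [95] [78,12] [58,37] [55,31] [53,47] [23].

8 storage units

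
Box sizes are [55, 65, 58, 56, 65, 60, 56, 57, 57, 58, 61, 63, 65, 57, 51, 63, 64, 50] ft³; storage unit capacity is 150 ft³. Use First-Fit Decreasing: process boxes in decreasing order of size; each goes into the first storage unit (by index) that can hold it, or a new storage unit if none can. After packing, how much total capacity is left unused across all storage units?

289

Sorted descending: 65, 65, 65, 64, 63, 63, 61, 60, 58, 58, 57, 57, 57, 56, 56, 55, 51, 50.
Put 65 ft³ in storage unit 1; 85 ft³ remain.
Put 65 ft³ in storage unit 1; 20 ft³ remain.
Put 65 ft³ in storage unit 2; 85 ft³ remain.
Put 64 ft³ in storage unit 2; 21 ft³ remain.
Put 63 ft³ in storage unit 3; 87 ft³ remain.
Put 63 ft³ in storage unit 3; 24 ft³ remain.
Put 61 ft³ in storage unit 4; 89 ft³ remain.
Put 60 ft³ in storage unit 4; 29 ft³ remain.
Put 58 ft³ in storage unit 5; 92 ft³ remain.
Put 58 ft³ in storage unit 5; 34 ft³ remain.
Put 57 ft³ in storage unit 6; 93 ft³ remain.
Put 57 ft³ in storage unit 6; 36 ft³ remain.
Put 57 ft³ in storage unit 7; 93 ft³ remain.
Put 56 ft³ in storage unit 7; 37 ft³ remain.
Put 56 ft³ in storage unit 8; 94 ft³ remain.
Put 55 ft³ in storage unit 8; 39 ft³ remain.
Put 51 ft³ in storage unit 9; 99 ft³ remain.
Put 50 ft³ in storage unit 9; 49 ft³ remain.
9 storage units × 150 ft³ = 1350 ft³; used 1061 ft³; unused 289 ft³.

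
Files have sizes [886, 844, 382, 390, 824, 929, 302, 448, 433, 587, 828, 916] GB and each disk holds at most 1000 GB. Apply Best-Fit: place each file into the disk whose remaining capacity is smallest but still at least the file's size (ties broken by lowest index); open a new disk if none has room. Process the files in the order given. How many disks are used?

Put 886 GB in disk 1; 114 GB remain.
Put 844 GB in disk 2; 156 GB remain.
Put 382 GB in disk 3; 618 GB remain.
Put 390 GB in disk 3; 228 GB remain.
Put 824 GB in disk 4; 176 GB remain.
Put 929 GB in disk 5; 71 GB remain.
Put 302 GB in disk 6; 698 GB remain.
Put 448 GB in disk 6; 250 GB remain.
Put 433 GB in disk 7; 567 GB remain.
Put 587 GB in disk 8; 413 GB remain.
Put 828 GB in disk 9; 172 GB remain.
Put 916 GB in disk 10; 84 GB remain.
Final disks: [886] [844] [382,390] [824] [929] [302,448] [433] [587] [828] [916].

10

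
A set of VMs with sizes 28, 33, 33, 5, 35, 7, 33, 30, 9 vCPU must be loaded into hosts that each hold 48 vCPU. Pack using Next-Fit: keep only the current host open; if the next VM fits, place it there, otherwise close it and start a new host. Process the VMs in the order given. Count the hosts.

6 hosts

host 1: place 28 vCPU, 20 vCPU left
host 2: place 33 vCPU, 15 vCPU left
host 3: place 33 vCPU, 15 vCPU left
host 3: place 5 vCPU, 10 vCPU left
host 4: place 35 vCPU, 13 vCPU left
host 4: place 7 vCPU, 6 vCPU left
host 5: place 33 vCPU, 15 vCPU left
host 6: place 30 vCPU, 18 vCPU left
host 6: place 9 vCPU, 9 vCPU left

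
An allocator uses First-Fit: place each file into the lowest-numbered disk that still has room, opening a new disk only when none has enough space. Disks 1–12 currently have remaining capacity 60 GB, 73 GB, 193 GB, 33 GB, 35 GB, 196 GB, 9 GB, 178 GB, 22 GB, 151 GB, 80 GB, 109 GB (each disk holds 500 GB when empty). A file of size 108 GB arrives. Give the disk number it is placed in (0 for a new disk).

Disks with room: disk 3 (193 GB), disk 6 (196 GB), disk 8 (178 GB), disk 10 (151 GB), disk 12 (109 GB).
The first with room is disk 3.

3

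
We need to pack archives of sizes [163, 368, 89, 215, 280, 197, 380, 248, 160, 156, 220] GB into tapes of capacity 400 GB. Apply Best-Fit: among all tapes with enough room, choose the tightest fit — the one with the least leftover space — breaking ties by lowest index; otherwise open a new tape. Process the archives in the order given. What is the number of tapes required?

tape 1: place 163 GB, 237 GB left
tape 2: place 368 GB, 32 GB left
tape 1: place 89 GB, 148 GB left
tape 3: place 215 GB, 185 GB left
tape 4: place 280 GB, 120 GB left
tape 5: place 197 GB, 203 GB left
tape 6: place 380 GB, 20 GB left
tape 7: place 248 GB, 152 GB left
tape 3: place 160 GB, 25 GB left
tape 5: place 156 GB, 47 GB left
tape 8: place 220 GB, 180 GB left

8 tapes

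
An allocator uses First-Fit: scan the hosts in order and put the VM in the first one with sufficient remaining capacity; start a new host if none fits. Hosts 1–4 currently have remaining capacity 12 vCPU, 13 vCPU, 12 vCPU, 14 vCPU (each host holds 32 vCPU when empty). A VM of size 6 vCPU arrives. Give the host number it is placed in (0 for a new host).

Hosts with room: host 1 (12 vCPU), host 2 (13 vCPU), host 3 (12 vCPU), host 4 (14 vCPU).
The first with room is host 1.

1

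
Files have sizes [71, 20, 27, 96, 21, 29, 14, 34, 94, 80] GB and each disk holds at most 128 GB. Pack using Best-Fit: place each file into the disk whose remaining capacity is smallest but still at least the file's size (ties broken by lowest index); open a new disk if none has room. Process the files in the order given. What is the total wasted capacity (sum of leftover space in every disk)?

154

disk 1: place 71 GB, 57 GB left
disk 1: place 20 GB, 37 GB left
disk 1: place 27 GB, 10 GB left
disk 2: place 96 GB, 32 GB left
disk 2: place 21 GB, 11 GB left
disk 3: place 29 GB, 99 GB left
disk 3: place 14 GB, 85 GB left
disk 3: place 34 GB, 51 GB left
disk 4: place 94 GB, 34 GB left
disk 5: place 80 GB, 48 GB left
5 disks × 128 GB = 640 GB; used 486 GB; unused 154 GB.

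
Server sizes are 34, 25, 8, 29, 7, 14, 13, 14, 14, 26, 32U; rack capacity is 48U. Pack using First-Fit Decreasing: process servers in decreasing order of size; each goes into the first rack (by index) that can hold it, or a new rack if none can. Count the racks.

5

Sorted descending: 34, 32, 29, 26, 25, 14, 14, 14, 13, 8, 7.
rack 1: place 34U, 14U left
rack 2: place 32U, 16U left
rack 3: place 29U, 19U left
rack 4: place 26U, 22U left
rack 5: place 25U, 23U left
rack 1: place 14U, 0U left
rack 2: place 14U, 2U left
rack 3: place 14U, 5U left
rack 4: place 13U, 9U left
rack 4: place 8U, 1U left
rack 5: place 7U, 16U left
Final racks: [34,14] [32,14] [29,14] [26,13,8] [25,7].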